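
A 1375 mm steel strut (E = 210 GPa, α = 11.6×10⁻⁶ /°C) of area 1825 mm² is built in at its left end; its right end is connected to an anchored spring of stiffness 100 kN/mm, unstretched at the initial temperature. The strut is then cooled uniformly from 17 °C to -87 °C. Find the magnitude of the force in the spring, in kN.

P ≈ 122 kN

The unrestrained thermal change is αΔT L = 11.6×10⁻⁶ × 104 × 1375 = 1.659 mm.
Let P be the tensile force in the spring. The strut extends elastically by PL/(AE) and the spring stretches by P/k; together these equal δ_free.
P [ L/(AE) + 1/k ] = δ_free → P [ 1375/(1825×210×10³) + 1/(100×10³) ] = 1.659.
P = 1.659 / 1.359×10⁻⁵ = 122100 N.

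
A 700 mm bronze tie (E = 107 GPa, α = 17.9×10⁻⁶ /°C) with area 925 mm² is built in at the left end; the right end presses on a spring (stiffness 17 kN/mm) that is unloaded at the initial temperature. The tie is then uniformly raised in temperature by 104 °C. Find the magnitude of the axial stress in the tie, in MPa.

The unrestrained thermal change is αΔT L = 17.9×10⁻⁶ × 104 × 700 = 1.303 mm.
With a force P in the spring, the elastic change of the tie is PL/(AE) and that of the spring is P/k; compatibility requires their sum to equal δ_free.
P [ L/(AE) + 1/k ] = δ_free → P [ 700/(925×107×10³) + 1/(17×10³) ] = 1.303.
P = 1.303 / 6.59×10⁻⁵ = 19780 N.
σ = P/A = 19780/925 = 21.38 MPa.

σ ≈ 21.4 MPa (compressive)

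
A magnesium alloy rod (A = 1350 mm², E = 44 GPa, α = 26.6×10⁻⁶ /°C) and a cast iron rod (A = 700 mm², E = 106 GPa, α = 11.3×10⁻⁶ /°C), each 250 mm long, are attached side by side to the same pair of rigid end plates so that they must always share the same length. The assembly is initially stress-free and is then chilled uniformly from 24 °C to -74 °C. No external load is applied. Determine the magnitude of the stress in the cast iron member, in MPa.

The magnesium alloy has the larger α, so on cooling it would change length more than the cast iron if both were free. The rigid plates force a common final length, so the magnesium alloy is put into tension and the cast iron into compression, with equal and opposite forces P (no external load).
Setting the final lengths equal and cancelling L: (α₁ − α₂)ΔT = P/(A₁E₁) + P/(A₂E₂).
|α₁ − α₂|·ΔT = 15.3×10⁻⁶ × 98 = 0.001499.
1/(A₁E₁) + 1/(A₂E₂) = 1/(1350×44×10³) + 1/(700×106×10³) = 3.031×10⁻⁸ N⁻¹.
So P = 0.001499 / 3.031×10⁻⁸ = 49.47 kN.
σ_{cast iron} = P/A₂ = 49470/700 = 70.66 MPa, compressive.

σ ≈ 70.7 MPa (compressive)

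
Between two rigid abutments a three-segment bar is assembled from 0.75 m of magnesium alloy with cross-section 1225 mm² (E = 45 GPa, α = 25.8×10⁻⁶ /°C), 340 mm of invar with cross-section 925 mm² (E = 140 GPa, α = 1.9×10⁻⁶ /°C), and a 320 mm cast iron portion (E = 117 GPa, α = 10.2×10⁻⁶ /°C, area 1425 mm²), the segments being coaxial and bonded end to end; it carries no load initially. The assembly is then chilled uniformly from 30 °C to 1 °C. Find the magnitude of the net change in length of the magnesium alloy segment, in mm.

With the walls removed the bar would change length by δ_free = Σ αᵢΔT Lᵢ = 25.8×10⁻⁶×29×750 + 1.9×10⁻⁶×29×340 + 10.2×10⁻⁶×29×320 = 0.6745 mm.
The walls prevent any net length change, so an axial force P (same in every segment) develops. Compatibility: P · Σ Lᵢ/(AᵢEᵢ) = δ_free.
Σ Lᵢ/(AᵢEᵢ) = 750/(1225×45×10³) + 340/(925×140×10³) + 320/(1425×117×10³) = 1.815×10⁻⁵ mm/N.
P = 0.6745 / 1.815×10⁻⁵ = 37160 N = 37.16 kN, tensile.
For the magnesium alloy segment, free thermal change = 25.8×10⁻⁶×29×750 = 0.5611 mm and elastic change from P = 37160×750/(1225×45×10³) = 0.5056 mm; these oppose, so the net change is 0.0555 mm (segment shortens).

|ΔL| ≈ 0.0555 mm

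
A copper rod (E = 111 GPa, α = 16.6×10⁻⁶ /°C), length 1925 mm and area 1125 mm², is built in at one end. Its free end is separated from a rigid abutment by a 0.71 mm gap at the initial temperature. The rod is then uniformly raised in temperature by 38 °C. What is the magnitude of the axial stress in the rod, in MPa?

σ ≈ 29.1 MPa (compressive)

If the wall were absent the rod would grow by αΔT L = 16.6×10⁻⁶ × 38 × 1925 = 1.214 mm.
The gap closes (δ_free > 0.71 mm) and the wall then resists a further 1.214 − 0.71 = 0.5043 mm of expansion.
Compatibility: PL/(AE) = 0.5043 mm, so σ = P/A = E × (0.5043/1925) = 29.08 MPa.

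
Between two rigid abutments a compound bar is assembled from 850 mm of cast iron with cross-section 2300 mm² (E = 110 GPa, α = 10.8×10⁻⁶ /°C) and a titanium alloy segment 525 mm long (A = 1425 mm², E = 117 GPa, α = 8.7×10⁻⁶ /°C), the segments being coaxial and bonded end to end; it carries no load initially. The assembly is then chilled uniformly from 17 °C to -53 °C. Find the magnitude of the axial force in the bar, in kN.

P ≈ 148 kN (tensile)

If the supports were absent, the total length change would be Σ αᵢΔT Lᵢ = 10.8×10⁻⁶×70×850 + 8.7×10⁻⁶×70×525 = 0.9623 mm.
Since the ends are fixed, an axial force P builds up, equal in every segment, with P · Σ Lᵢ/(AᵢEᵢ) = δ_free.
Σ Lᵢ/(AᵢEᵢ) = 850/(2300×110×10³) + 525/(1425×117×10³) = 6.509×10⁻⁶ mm/N.
So P = 0.9623 / 6.509×10⁻⁶ = 147.9 kN, tensile.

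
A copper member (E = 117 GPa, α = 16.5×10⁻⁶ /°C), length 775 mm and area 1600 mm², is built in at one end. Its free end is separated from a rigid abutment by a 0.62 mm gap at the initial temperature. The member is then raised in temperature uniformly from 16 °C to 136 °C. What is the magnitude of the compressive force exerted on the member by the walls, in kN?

Free thermal elongation = αΔT L = 16.5×10⁻⁶ × 120 × 775 = 1.534 mm.
After closing the 0.62 mm clearance, 1.534 − 0.62 = 0.9145 mm of expansion remains to be suppressed by the wall.
Compatibility: PL/(AE) = 0.9145 mm, so σ = P/A = E × (0.9145/775) = 138.1 MPa.
Force on the wall = σA = 138.1 × 1600 mm² = 220.9 kN.

P ≈ 221 kN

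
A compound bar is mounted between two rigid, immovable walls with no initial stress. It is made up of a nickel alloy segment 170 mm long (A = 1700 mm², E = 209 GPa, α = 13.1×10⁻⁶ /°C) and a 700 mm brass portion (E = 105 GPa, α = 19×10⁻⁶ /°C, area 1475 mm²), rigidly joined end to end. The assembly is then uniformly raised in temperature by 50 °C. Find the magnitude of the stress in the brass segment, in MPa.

With the walls removed the bar would change length by δ_free = Σ αᵢΔT Lᵢ = 13.1×10⁻⁶×50×170 + 19×10⁻⁶×50×700 = 0.7763 mm.
The rigid supports impose zero overall length change; the single axial force P common to all segments must satisfy P Σ Lᵢ/(AᵢEᵢ) = δ_free.
Σ Lᵢ/(AᵢEᵢ) = 170/(1700×209×10³) + 700/(1475×105×10³) = 4.998×10⁻⁶ mm/N.
So P = 0.7763 / 4.998×10⁻⁶ = 155.3 kN, compressive.
σ_{brass} = P / A = 155300 / 1475 = 105.3 MPa.

σ ≈ 105 MPa (compressive)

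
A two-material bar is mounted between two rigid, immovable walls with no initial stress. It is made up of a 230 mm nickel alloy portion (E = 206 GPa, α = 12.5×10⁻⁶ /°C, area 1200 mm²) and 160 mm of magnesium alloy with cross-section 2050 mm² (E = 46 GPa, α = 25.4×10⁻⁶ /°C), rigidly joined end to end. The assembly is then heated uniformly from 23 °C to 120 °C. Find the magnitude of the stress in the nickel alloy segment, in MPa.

If the supports were absent, the total length change would be Σ αᵢΔT Lᵢ = 12.5×10⁻⁶×97×230 + 25.4×10⁻⁶×97×160 = 0.6731 mm.
The walls prevent any net length change, so an axial force P (same in every segment) develops. Compatibility: P · Σ Lᵢ/(AᵢEᵢ) = δ_free.
Σ Lᵢ/(AᵢEᵢ) = 230/(1200×206×10³) + 160/(2050×46×10³) = 2.627×10⁻⁶ mm/N.
Hence P = δ_free / Σ(L/AE) = 0.6731/2.627×10⁻⁶ = 256.2 kN (compressive).
σ_{nickel alloy} = P / A = 256200 / 1200 = 213.5 MPa.

σ ≈ 214 MPa (compressive)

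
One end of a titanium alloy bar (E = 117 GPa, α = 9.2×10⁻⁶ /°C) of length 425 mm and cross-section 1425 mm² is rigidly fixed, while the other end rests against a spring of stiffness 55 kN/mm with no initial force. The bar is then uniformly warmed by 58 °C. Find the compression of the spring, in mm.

δ ≈ 0.199 mm

Free thermal expansion: δ_free = αΔT L = 9.2×10⁻⁶ × 58 × 425 = 0.2268 mm.
With a force P in the spring, the elastic change of the bar is PL/(AE) and that of the spring is P/k; compatibility requires their sum to equal δ_free.
So P = δ_free / [L/(AE) + 1/k] = 0.2268 / [ 425/(1425×117×10³) + 1/(55×10³) ].
P = 0.2268 / 2.073×10⁻⁵ = 10940 N.
Spring compression = P/k = 10940/(55×10³) = 0.1989 mm.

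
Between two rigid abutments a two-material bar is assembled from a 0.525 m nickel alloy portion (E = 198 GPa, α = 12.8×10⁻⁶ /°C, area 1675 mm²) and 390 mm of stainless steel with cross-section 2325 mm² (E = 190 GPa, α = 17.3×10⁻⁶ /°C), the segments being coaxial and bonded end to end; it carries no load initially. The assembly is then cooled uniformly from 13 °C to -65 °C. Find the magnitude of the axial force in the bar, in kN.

Free thermal contraction of the whole bar: Σ αᵢΔT Lᵢ = 12.8×10⁻⁶×78×525 + 17.3×10⁻⁶×78×390 = 1.05 mm.
Since the ends are fixed, an axial force P builds up, equal in every segment, with P · Σ Lᵢ/(AᵢEᵢ) = δ_free.
The series flexibility is Σ Lᵢ/(AᵢEᵢ) = 525/(1675×198×10³) + 390/(2325×190×10³) = 2.466×10⁻⁶ mm/N.
So P = 1.05 / 2.466×10⁻⁶ = 426 kN, tensile.

P ≈ 426 kN (tensile)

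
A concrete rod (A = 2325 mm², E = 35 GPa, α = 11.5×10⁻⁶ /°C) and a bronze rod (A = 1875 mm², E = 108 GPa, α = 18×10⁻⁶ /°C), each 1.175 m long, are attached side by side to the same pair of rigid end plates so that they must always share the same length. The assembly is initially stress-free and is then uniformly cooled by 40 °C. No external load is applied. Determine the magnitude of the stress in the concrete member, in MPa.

σ ≈ 6.49 MPa (compressive)

The bronze has the larger α, so on cooling it would change length more than the concrete if both were free. The rigid plates force a common final length, so the bronze is put into tension and the concrete into compression, with equal and opposite forces P (no external load).
Equating the net (thermal + elastic) strains gives |α₁ − α₂|·ΔT = P·[1/(A₁E₁) + 1/(A₂E₂)].
|α₁ − α₂|·ΔT = 6.5×10⁻⁶ × 40 = 0.00026.
1/(A₁E₁) + 1/(A₂E₂) = 1/(2325×35×10³) + 1/(1875×108×10³) = 1.723×10⁻⁸ N⁻¹.
So P = 0.00026 / 1.723×10⁻⁸ = 15.09 kN.
σ_{concrete} = P/A₁ = 15090/2325 = 6.491 MPa, compressive.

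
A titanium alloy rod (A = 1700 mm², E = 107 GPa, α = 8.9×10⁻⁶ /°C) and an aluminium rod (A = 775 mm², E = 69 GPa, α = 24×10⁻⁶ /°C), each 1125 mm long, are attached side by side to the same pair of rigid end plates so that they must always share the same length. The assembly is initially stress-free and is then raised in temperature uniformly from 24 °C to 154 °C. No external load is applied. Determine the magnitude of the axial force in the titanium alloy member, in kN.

P ≈ 81.1 kN (tensile in the titanium alloy)

Equilibrium of a rigid end plate with no external load gives equal and opposite internal forces ±P in the two members. Since α_{aluminium} > α_{titanium alloy}, heating drives the aluminium into compression and the titanium alloy into tension.
Setting the final lengths equal and cancelling L: (α₁ − α₂)ΔT = P/(A₁E₁) + P/(A₂E₂).
|α₁ − α₂|·ΔT = 15.1×10⁻⁶ × 130 = 0.001963.
1/(A₁E₁) + 1/(A₂E₂) = 1/(1700×107×10³) + 1/(775×69×10³) = 2.42×10⁻⁸ N⁻¹.
So P = 0.001963 / 2.42×10⁻⁸ = 81.12 kN.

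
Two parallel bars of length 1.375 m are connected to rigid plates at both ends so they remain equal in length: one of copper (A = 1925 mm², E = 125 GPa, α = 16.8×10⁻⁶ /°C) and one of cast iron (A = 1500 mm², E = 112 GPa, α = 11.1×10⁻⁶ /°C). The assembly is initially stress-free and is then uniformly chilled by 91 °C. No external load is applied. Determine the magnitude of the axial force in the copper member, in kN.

Both members must finish at the same length. With the larger α, the copper tends to over-contract; the plates restrain it, putting the copper in tension and the cast iron in compression. With no external load the two internal forces are equal and opposite, magnitude P.
Compatibility of the two members (thermal + elastic change equal): (α₁ − α₂)ΔT = P·[1/(A₁E₁) + 1/(A₂E₂)].
|α₁ − α₂|·ΔT = 5.7×10⁻⁶ × 91 = 0.0005187.
1/(A₁E₁) + 1/(A₂E₂) = 1/(1925×125×10³) + 1/(1500×112×10³) = 1.011×10⁻⁸ N⁻¹.
So P = 0.0005187 / 1.011×10⁻⁸ = 51.31 kN.

P ≈ 51.3 kN (tensile in the copper)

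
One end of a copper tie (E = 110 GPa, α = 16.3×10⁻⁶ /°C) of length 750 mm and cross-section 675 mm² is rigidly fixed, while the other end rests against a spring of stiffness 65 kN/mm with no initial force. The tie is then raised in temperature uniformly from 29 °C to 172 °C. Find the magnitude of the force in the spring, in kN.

The unrestrained thermal change is αΔT L = 16.3×10⁻⁶ × 143 × 750 = 1.748 mm.
Let P be the compressive force at the spring. The tie shortens elastically by PL/(AE) and the spring compresses by P/k; together these equal δ_free.
P [ L/(AE) + 1/k ] = δ_free → P [ 750/(675×110×10³) + 1/(65×10³) ] = 1.748.
P = 1.748 / 2.549×10⁻⁵ = 68590 N.

P ≈ 68.6 kN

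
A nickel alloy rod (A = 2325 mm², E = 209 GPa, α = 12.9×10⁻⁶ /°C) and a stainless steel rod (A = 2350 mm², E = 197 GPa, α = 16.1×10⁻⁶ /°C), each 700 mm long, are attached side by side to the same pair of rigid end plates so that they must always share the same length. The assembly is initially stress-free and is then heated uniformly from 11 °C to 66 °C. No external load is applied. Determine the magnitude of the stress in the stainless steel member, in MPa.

Both members must finish at the same length. With the larger α, the stainless steel tends to over-expand; the plates restrain it, putting the stainless steel in compression and the nickel alloy in tension. With no external load the two internal forces are equal and opposite, magnitude P.
Compatibility of the two members (thermal + elastic change equal): (α₁ − α₂)ΔT = P·[1/(A₁E₁) + 1/(A₂E₂)].
|α₁ − α₂|·ΔT = 3.2×10⁻⁶ × 55 = 0.000176.
1/(A₁E₁) + 1/(A₂E₂) = 1/(2325×209×10³) + 1/(2350×197×10³) = 4.218×10⁻⁹ N⁻¹.
P = 0.000176 / 4.218×10⁻⁹ = 41730 N = 41.73 kN.
σ_{stainless steel} = P/A₂ = 41730/2350 = 17.76 MPa, compressive.

σ ≈ 17.8 MPa (compressive)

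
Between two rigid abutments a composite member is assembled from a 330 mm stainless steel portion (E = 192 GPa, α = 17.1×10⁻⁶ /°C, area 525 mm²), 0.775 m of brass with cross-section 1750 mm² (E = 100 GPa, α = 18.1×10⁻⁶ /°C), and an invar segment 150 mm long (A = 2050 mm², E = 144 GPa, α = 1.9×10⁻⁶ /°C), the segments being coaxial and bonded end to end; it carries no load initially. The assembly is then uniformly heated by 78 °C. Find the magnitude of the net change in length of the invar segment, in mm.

|ΔL| ≈ 0.0741 mm

Free thermal expansion of the whole bar: Σ αᵢΔT Lᵢ = 17.1×10⁻⁶×78×330 + 18.1×10⁻⁶×78×775 + 1.9×10⁻⁶×78×150 = 1.557 mm.
Since the ends are fixed, an axial force P builds up, equal in every segment, with P · Σ Lᵢ/(AᵢEᵢ) = δ_free.
Σ Lᵢ/(AᵢEᵢ) = 330/(525×192×10³) + 775/(1750×100×10³) + 150/(2050×144×10³) = 8.211×10⁻⁶ mm/N.
So P = 1.557 / 8.211×10⁻⁶ = 189.6 kN, compressive.
For the invar segment, free thermal change = 1.9×10⁻⁶×78×150 = 0.02223 mm and elastic change from P = 189600×150/(2050×144×10³) = 0.09633 mm; these oppose, so the net change is 0.0741 mm (segment shortens).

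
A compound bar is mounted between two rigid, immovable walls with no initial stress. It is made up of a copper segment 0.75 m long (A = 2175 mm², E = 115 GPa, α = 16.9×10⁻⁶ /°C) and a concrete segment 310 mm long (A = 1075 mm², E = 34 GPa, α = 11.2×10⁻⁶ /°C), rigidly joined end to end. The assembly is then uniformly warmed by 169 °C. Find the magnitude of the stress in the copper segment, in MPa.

Free thermal expansion of the whole bar: Σ αᵢΔT Lᵢ = 16.9×10⁻⁶×169×750 + 11.2×10⁻⁶×169×310 = 2.729 mm.
Since the ends are fixed, an axial force P builds up, equal in every segment, with P · Σ Lᵢ/(AᵢEᵢ) = δ_free.
The series flexibility is Σ Lᵢ/(AᵢEᵢ) = 750/(2175×115×10³) + 310/(1075×34×10³) = 1.148×10⁻⁵ mm/N.
So P = 2.729 / 1.148×10⁻⁵ = 237.7 kN, compressive.
σ_{copper} = P / A = 237700 / 2175 = 109.3 MPa.

σ ≈ 109 MPa (compressive)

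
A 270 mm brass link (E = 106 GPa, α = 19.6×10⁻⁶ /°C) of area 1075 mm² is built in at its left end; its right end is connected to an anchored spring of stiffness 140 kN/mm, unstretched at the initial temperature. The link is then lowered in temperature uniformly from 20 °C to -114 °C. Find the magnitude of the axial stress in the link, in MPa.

Free thermal contraction: δ_free = αΔT L = 19.6×10⁻⁶ × 134 × 270 = 0.7091 mm.
Let P be the tensile force in the spring. The link extends elastically by PL/(AE) and the spring stretches by P/k; together these equal δ_free.
P [ L/(AE) + 1/k ] = δ_free → P [ 270/(1075×106×10³) + 1/(140×10³) ] = 0.7091.
P = 0.7091 / 9.512×10⁻⁶ = 74550 N.
σ = P/A = 74550/1075 = 69.35 MPa.

σ ≈ 69.3 MPa (tensile)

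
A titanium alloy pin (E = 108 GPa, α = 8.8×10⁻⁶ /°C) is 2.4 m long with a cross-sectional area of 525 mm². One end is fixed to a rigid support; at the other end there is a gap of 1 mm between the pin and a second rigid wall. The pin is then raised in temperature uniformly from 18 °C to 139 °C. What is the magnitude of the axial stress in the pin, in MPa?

Free thermal elongation = αΔT L = 8.8×10⁻⁶ × 121 × 2400 = 2.556 mm.
After closing the 1 mm clearance, 2.556 − 1 = 1.556 mm of expansion remains to be suppressed by the wall.
Compatibility: PL/(AE) = 1.556 mm, so σ = P/A = E × (1.556/2400) = 70 MPa.

σ ≈ 70 MPa (compressive)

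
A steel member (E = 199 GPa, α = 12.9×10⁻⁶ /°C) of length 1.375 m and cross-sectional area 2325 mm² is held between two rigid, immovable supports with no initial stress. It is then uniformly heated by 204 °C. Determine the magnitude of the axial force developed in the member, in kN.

P ≈ 1220 kN (compressive)

The ends cannot move, so σ = EαΔT = 199×10³ × 12.9×10⁻⁶ × 204 = 523.7 MPa.
Then P = σA = 523.7 × 2325 mm² = 1218 kN, compressive.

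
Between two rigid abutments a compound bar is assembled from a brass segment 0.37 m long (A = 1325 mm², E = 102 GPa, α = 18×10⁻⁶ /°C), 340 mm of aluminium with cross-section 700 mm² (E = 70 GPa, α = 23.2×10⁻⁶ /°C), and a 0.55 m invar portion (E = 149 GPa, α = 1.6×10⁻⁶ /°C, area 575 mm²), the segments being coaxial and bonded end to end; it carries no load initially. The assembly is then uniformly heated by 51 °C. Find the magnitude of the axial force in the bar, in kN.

Free thermal expansion of the whole bar: Σ αᵢΔT Lᵢ = 18×10⁻⁶×51×370 + 23.2×10⁻⁶×51×340 + 1.6×10⁻⁶×51×550 = 0.7868 mm.
The walls prevent any net length change, so an axial force P (same in every segment) develops. Compatibility: P · Σ Lᵢ/(AᵢEᵢ) = δ_free.
The series flexibility is Σ Lᵢ/(AᵢEᵢ) = 370/(1325×102×10³) + 340/(700×70×10³) + 550/(575×149×10³) = 1.61×10⁻⁵ mm/N.
Hence P = δ_free / Σ(L/AE) = 0.7868/1.61×10⁻⁵ = 48.88 kN (compressive).

P ≈ 48.9 kN (compressive)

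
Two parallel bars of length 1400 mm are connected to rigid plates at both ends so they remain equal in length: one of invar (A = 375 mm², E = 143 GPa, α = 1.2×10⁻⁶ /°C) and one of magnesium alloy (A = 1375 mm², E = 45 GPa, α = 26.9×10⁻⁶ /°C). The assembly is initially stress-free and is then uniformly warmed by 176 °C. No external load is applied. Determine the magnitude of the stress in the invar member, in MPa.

The magnesium alloy has the larger α, so on heating it would change length more than the invar if both were free. The rigid plates force a common final length, so the magnesium alloy is put into compression and the invar into tension, with equal and opposite forces P (no external load).
Equating the net (thermal + elastic) strains gives |α₁ − α₂|·ΔT = P·[1/(A₁E₁) + 1/(A₂E₂)].
|α₁ − α₂|·ΔT = 25.7×10⁻⁶ × 176 = 0.004523.
1/(A₁E₁) + 1/(A₂E₂) = 1/(375×143×10³) + 1/(1375×45×10³) = 3.481×10⁻⁸ N⁻¹.
So P = 0.004523 / 3.481×10⁻⁸ = 129.9 kN.
σ_{invar} = P/A₁ = 129900/375 = 346.5 MPa, tensile.

σ ≈ 347 MPa (tensile)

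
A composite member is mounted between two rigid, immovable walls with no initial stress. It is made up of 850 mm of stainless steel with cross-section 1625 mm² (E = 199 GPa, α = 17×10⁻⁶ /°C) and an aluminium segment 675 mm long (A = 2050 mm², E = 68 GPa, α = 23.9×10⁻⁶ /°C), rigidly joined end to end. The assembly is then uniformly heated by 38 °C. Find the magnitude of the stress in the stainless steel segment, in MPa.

With the walls removed the bar would change length by δ_free = Σ αᵢΔT Lᵢ = 17×10⁻⁶×38×850 + 23.9×10⁻⁶×38×675 = 1.162 mm.
Since the ends are fixed, an axial force P builds up, equal in every segment, with P · Σ Lᵢ/(AᵢEᵢ) = δ_free.
The series flexibility is Σ Lᵢ/(AᵢEᵢ) = 850/(1625×199×10³) + 675/(2050×68×10³) = 7.471×10⁻⁶ mm/N.
P = 1.162 / 7.471×10⁻⁶ = 155600 N = 155.6 kN, compressive.
σ_{stainless steel} = P / A = 155600 / 1625 = 95.73 MPa.

σ ≈ 95.7 MPa (compressive)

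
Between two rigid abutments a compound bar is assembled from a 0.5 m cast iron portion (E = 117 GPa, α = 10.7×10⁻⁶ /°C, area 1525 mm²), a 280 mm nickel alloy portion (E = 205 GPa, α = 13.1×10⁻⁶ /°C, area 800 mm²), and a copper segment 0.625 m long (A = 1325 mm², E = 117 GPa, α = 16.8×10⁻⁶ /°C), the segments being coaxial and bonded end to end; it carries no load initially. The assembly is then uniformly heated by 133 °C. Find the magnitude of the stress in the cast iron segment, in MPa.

If the supports were absent, the total length change would be Σ αᵢΔT Lᵢ = 10.7×10⁻⁶×133×500 + 13.1×10⁻⁶×133×280 + 16.8×10⁻⁶×133×625 = 2.596 mm.
The rigid supports impose zero overall length change; the single axial force P common to all segments must satisfy P Σ Lᵢ/(AᵢEᵢ) = δ_free.
Σ Lᵢ/(AᵢEᵢ) = 500/(1525×117×10³) + 280/(800×205×10³) + 625/(1325×117×10³) = 8.541×10⁻⁶ mm/N.
Hence P = δ_free / Σ(L/AE) = 2.596/8.541×10⁻⁶ = 303.9 kN (compressive).
σ_{cast iron} = P / A = 303900 / 1525 = 199.3 MPa.

σ ≈ 199 MPa (compressive)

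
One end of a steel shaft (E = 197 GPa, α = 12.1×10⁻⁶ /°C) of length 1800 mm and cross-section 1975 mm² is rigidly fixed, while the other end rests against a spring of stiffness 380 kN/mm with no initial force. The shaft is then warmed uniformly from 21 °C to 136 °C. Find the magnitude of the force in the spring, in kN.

Free thermal expansion: δ_free = αΔT L = 12.1×10⁻⁶ × 115 × 1800 = 2.505 mm.
Let P be the compressive force at the spring. The shaft shortens elastically by PL/(AE) and the spring compresses by P/k; together these equal δ_free.
So P = δ_free / [L/(AE) + 1/k] = 2.505 / [ 1800/(1975×197×10³) + 1/(380×10³) ].
P = 2.505 / 7.258×10⁻⁶ = 345100 N.

P ≈ 345 kN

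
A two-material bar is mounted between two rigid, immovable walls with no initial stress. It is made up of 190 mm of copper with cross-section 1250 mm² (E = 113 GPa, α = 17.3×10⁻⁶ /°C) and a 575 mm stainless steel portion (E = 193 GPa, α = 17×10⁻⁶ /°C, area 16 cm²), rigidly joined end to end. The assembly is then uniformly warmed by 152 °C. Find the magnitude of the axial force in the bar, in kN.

Free thermal expansion of the whole bar: Σ αᵢΔT Lᵢ = 17.3×10⁻⁶×152×190 + 17×10⁻⁶×152×575 = 1.985 mm.
The walls prevent any net length change, so an axial force P (same in every segment) develops. Compatibility: P · Σ Lᵢ/(AᵢEᵢ) = δ_free.
The series flexibility is Σ Lᵢ/(AᵢEᵢ) = 190/(1250×113×10³) + 575/(1600×193×10³) = 3.207×10⁻⁶ mm/N.
So P = 1.985 / 3.207×10⁻⁶ = 619.1 kN, compressive.

P ≈ 619 kN (compressive)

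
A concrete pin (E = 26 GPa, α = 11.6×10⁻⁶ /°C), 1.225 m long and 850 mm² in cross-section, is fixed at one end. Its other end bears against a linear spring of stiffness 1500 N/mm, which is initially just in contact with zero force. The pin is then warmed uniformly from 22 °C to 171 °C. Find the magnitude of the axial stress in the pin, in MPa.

σ ≈ 3.45 MPa (compressive)

If the spring were absent the pin would lengthen by αΔT L = 11.6×10⁻⁶ × 149 × 1225 = 2.117 mm.
Let P be the compressive force at the spring. The pin shortens elastically by PL/(AE) and the spring compresses by P/k; together these equal δ_free.
P [ L/(AE) + 1/k ] = δ_free → P [ 1225/(850×26×10³) + 1/(1500) ] = 2.117.
P = 2.117 / 0.0007221 = 2932 N.
σ = P/A = 2932/850 = 3.45 MPa.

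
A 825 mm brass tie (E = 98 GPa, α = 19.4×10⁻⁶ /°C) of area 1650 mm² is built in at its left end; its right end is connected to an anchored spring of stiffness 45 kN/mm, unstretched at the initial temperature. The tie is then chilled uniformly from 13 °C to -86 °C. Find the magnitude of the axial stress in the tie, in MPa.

If the spring were absent the tie would shorten by αΔT L = 19.4×10⁻⁶ × 99 × 825 = 1.584 mm.
Let P be the tensile force in the spring. The tie extends elastically by PL/(AE) and the spring stretches by P/k; together these equal δ_free.
P [ L/(AE) + 1/k ] = δ_free → P [ 825/(1650×98×10³) + 1/(45×10³) ] = 1.584.
P = 1.584 / 2.732×10⁻⁵ = 57990 N.
σ = P/A = 57990/1650 = 35.14 MPa.

σ ≈ 35.1 MPa (tensile)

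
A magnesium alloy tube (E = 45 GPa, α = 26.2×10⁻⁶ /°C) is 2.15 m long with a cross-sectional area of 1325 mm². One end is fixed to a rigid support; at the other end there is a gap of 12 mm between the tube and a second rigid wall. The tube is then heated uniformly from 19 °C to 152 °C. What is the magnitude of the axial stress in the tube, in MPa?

Unrestrained expansion: δ_free = αΔT L = 26.2×10⁻⁶ × 133 × 2150 = 7.492 mm.
This is smaller than the 12 mm clearance, so the tube expands freely without reaching the stop — the stress is zero.

σ ≈ 0 MPa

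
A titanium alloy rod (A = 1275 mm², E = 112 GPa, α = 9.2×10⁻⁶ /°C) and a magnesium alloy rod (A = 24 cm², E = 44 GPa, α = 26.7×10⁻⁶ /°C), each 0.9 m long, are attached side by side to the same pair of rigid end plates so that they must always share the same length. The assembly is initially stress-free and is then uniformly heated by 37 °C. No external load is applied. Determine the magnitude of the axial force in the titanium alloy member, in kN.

Both members must finish at the same length. With the larger α, the magnesium alloy tends to over-expand; the plates restrain it, putting the magnesium alloy in compression and the titanium alloy in tension. With no external load the two internal forces are equal and opposite, magnitude P.
Setting the final lengths equal and cancelling L: (α₁ − α₂)ΔT = P/(A₁E₁) + P/(A₂E₂).
|α₁ − α₂|·ΔT = 17.5×10⁻⁶ × 37 = 0.0006475.
1/(A₁E₁) + 1/(A₂E₂) = 1/(1275×112×10³) + 1/(2400×44×10³) = 1.647×10⁻⁸ N⁻¹.
So P = 0.0006475 / 1.647×10⁻⁸ = 39.31 kN.

P ≈ 39.3 kN (tensile in the titanium alloy)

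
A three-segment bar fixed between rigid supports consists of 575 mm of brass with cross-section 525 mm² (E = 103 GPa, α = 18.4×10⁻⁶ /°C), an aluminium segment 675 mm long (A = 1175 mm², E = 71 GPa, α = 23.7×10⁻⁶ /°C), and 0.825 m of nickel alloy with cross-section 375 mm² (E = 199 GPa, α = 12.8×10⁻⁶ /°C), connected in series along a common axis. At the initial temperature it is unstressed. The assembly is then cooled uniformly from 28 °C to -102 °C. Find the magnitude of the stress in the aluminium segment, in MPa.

If the supports were absent, the total length change would be Σ αᵢΔT Lᵢ = 18.4×10⁻⁶×130×575 + 23.7×10⁻⁶×130×675 + 12.8×10⁻⁶×130×825 = 4.828 mm.
The rigid supports impose zero overall length change; the single axial force P common to all segments must satisfy P Σ Lᵢ/(AᵢEᵢ) = δ_free.
Σ Lᵢ/(AᵢEᵢ) = 575/(525×103×10³) + 675/(1175×71×10³) + 825/(375×199×10³) = 2.978×10⁻⁵ mm/N.
P = 4.828 / 2.978×10⁻⁵ = 162100 N = 162.1 kN, tensile.
σ_{aluminium} = P / A = 162100 / 1175 = 138 MPa.

σ ≈ 138 MPa (tensile)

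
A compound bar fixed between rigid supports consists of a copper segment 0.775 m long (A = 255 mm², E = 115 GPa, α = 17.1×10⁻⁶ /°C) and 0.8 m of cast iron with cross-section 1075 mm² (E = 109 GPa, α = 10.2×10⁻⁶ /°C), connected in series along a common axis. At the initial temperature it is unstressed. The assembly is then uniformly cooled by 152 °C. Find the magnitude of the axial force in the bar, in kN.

P ≈ 97.9 kN (tensile)

Free thermal contraction of the whole bar: Σ αᵢΔT Lᵢ = 17.1×10⁻⁶×152×775 + 10.2×10⁻⁶×152×800 = 3.255 mm.
Since the ends are fixed, an axial force P builds up, equal in every segment, with P · Σ Lᵢ/(AᵢEᵢ) = δ_free.
Σ Lᵢ/(AᵢEᵢ) = 775/(255×115×10³) + 800/(1075×109×10³) = 3.326×10⁻⁵ mm/N.
Hence P = δ_free / Σ(L/AE) = 3.255/3.326×10⁻⁵ = 97.87 kN (tensile).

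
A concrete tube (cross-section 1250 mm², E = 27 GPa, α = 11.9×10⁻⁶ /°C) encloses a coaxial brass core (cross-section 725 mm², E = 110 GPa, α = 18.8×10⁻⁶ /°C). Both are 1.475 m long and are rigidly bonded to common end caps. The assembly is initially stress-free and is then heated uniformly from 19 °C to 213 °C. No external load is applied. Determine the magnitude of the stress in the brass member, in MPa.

Equilibrium of a rigid end plate with no external load gives equal and opposite internal forces ±P in the two members. Since α_{brass} > α_{concrete}, heating drives the brass into compression and the concrete into tension.
Setting the final lengths equal and cancelling L: (α₁ − α₂)ΔT = P/(A₁E₁) + P/(A₂E₂).
|α₁ − α₂|·ΔT = 6.9×10⁻⁶ × 194 = 0.001339.
1/(A₁E₁) + 1/(A₂E₂) = 1/(1250×27×10³) + 1/(725×110×10³) = 4.217×10⁻⁸ N⁻¹.
So P = 0.001339 / 4.217×10⁻⁸ = 31.74 kN.
σ_{brass} = P/A₂ = 31740/725 = 43.78 MPa, compressive.

σ ≈ 43.8 MPa (compressive)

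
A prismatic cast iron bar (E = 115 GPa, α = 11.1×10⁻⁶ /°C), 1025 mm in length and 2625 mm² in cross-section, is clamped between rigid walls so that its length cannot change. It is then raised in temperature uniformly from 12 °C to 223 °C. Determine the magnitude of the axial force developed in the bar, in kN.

With zero net strain, σ = E·αΔT = 115 GPa × 11.1×10⁻⁶ × 211 = 269.3 MPa.
P = AEαΔT = 2625 × 115×10³ × 11.1×10⁻⁶ × 211 = 707 kN (compressive).

P ≈ 707 kN (compressive)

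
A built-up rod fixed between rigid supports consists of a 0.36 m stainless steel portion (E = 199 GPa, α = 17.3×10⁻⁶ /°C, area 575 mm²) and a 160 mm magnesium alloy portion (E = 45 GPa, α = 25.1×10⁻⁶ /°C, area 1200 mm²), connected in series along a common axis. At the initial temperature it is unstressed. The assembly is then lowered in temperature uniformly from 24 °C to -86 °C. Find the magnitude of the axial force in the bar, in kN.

P ≈ 184 kN (tensile)

If the supports were absent, the total length change would be Σ αᵢΔT Lᵢ = 17.3×10⁻⁶×110×360 + 25.1×10⁻⁶×110×160 = 1.127 mm.
Since the ends are fixed, an axial force P builds up, equal in every segment, with P · Σ Lᵢ/(AᵢEᵢ) = δ_free.
The series flexibility is Σ Lᵢ/(AᵢEᵢ) = 360/(575×199×10³) + 160/(1200×45×10³) = 6.109×10⁻⁶ mm/N.
Hence P = δ_free / Σ(L/AE) = 1.127/6.109×10⁻⁶ = 184.5 kN (tensile).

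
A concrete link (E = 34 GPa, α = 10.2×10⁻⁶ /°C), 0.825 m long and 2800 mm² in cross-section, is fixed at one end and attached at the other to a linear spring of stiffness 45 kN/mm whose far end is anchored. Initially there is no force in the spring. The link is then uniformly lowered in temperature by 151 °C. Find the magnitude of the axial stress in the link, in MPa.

Free thermal contraction: δ_free = αΔT L = 10.2×10⁻⁶ × 151 × 825 = 1.271 mm.
Let P be the tensile force in the spring. The link extends elastically by PL/(AE) and the spring stretches by P/k; together these equal δ_free.
P [ L/(AE) + 1/k ] = δ_free → P [ 825/(2800×34×10³) + 1/(45×10³) ] = 1.271.
P = 1.271 / 3.089×10⁻⁵ = 41140 N.
σ = P/A = 41140/2800 = 14.69 MPa.

σ ≈ 14.7 MPa (tensile)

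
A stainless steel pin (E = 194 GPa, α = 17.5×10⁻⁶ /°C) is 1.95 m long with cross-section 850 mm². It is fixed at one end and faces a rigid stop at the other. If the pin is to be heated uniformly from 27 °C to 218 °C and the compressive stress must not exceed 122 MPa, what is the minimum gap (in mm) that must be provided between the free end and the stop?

g ≈ 5.29 mm

With no wall the pin would lengthen by αΔT L = 17.5×10⁻⁶ × 191 × 1950 = 6.518 mm.
A stress of 122 MPa corresponds to the wall pushing the pin back by σL/E = 122×1950/(194×10³) = 1.226 mm.
The gap must absorb the remainder: g_min = 6.518 − 1.226 = 5.292 mm.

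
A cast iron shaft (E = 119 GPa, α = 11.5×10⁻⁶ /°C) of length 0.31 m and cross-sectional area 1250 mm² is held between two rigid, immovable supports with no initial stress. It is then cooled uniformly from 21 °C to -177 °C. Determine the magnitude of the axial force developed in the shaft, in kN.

With zero net strain, σ = E·αΔT = 119 GPa × 11.5×10⁻⁶ × 198 = 271 MPa.
Axial force P = σA = 271 × 1250 = 338700 N = 338.7 kN, tensile.

P ≈ 339 kN (tensile)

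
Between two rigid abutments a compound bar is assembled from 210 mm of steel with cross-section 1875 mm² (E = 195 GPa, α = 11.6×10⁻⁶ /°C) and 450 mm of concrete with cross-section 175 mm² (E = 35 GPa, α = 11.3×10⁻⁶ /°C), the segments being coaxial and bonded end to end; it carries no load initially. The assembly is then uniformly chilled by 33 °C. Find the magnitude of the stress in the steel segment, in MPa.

σ ≈ 1.79 MPa (tensile)

Free thermal contraction of the whole bar: Σ αᵢΔT Lᵢ = 11.6×10⁻⁶×33×210 + 11.3×10⁻⁶×33×450 = 0.2482 mm.
The walls prevent any net length change, so an axial force P (same in every segment) develops. Compatibility: P · Σ Lᵢ/(AᵢEᵢ) = δ_free.
Σ Lᵢ/(AᵢEᵢ) = 210/(1875×195×10³) + 450/(175×35×10³) = 7.404×10⁻⁵ mm/N.
Hence P = δ_free / Σ(L/AE) = 0.2482/7.404×10⁻⁵ = 3.352 kN (tensile).
σ_{steel} = P / A = 3352 / 1875 = 1.788 MPa.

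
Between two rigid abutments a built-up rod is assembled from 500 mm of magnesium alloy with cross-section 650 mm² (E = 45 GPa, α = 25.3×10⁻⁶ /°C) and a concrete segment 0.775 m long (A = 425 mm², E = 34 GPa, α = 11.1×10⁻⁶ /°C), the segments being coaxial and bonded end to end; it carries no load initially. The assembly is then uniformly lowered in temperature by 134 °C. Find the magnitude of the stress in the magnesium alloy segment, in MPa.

With the walls removed the bar would change length by δ_free = Σ αᵢΔT Lᵢ = 25.3×10⁻⁶×134×500 + 11.1×10⁻⁶×134×775 = 2.848 mm.
The walls prevent any net length change, so an axial force P (same in every segment) develops. Compatibility: P · Σ Lᵢ/(AᵢEᵢ) = δ_free.
The series flexibility is Σ Lᵢ/(AᵢEᵢ) = 500/(650×45×10³) + 775/(425×34×10³) = 7.073×10⁻⁵ mm/N.
Hence P = δ_free / Σ(L/AE) = 2.848/7.073×10⁻⁵ = 40.27 kN (tensile).
σ_{magnesium alloy} = P / A = 40270 / 650 = 61.95 MPa.

σ ≈ 61.9 MPa (tensile)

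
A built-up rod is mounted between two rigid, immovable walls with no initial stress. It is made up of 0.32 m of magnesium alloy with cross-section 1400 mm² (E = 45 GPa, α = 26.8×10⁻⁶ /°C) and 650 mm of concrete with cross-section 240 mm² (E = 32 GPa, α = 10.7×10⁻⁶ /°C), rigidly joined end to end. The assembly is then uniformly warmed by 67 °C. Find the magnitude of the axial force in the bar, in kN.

If the supports were absent, the total length change would be Σ αᵢΔT Lᵢ = 26.8×10⁻⁶×67×320 + 10.7×10⁻⁶×67×650 = 1.041 mm.
The rigid supports impose zero overall length change; the single axial force P common to all segments must satisfy P Σ Lᵢ/(AᵢEᵢ) = δ_free.
The series flexibility is Σ Lᵢ/(AᵢEᵢ) = 320/(1400×45×10³) + 650/(240×32×10³) = 8.971×10⁻⁵ mm/N.
Hence P = δ_free / Σ(L/AE) = 1.041/8.971×10⁻⁵ = 11.6 kN (compressive).

P ≈ 11.6 kN (compressive)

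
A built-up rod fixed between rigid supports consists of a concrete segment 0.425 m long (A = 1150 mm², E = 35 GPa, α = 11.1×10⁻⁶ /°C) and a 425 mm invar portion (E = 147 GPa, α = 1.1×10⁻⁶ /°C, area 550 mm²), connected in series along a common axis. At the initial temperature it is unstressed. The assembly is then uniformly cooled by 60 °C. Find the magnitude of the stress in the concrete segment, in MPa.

With the walls removed the bar would change length by δ_free = Σ αᵢΔT Lᵢ = 11.1×10⁻⁶×60×425 + 1.1×10⁻⁶×60×425 = 0.3111 mm.
The walls prevent any net length change, so an axial force P (same in every segment) develops. Compatibility: P · Σ Lᵢ/(AᵢEᵢ) = δ_free.
The series flexibility is Σ Lᵢ/(AᵢEᵢ) = 425/(1150×35×10³) + 425/(550×147×10³) = 1.582×10⁻⁵ mm/N.
Hence P = δ_free / Σ(L/AE) = 0.3111/1.582×10⁻⁵ = 19.67 kN (tensile).
σ_{concrete} = P / A = 19670 / 1150 = 17.1 MPa.

σ ≈ 17.1 MPa (tensile)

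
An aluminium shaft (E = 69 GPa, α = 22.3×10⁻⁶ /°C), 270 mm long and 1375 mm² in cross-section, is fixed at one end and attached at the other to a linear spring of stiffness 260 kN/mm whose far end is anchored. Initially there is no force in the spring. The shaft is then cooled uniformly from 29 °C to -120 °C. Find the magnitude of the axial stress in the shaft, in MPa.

Free thermal contraction: δ_free = αΔT L = 22.3×10⁻⁶ × 149 × 270 = 0.8971 mm.
With a force P in the spring, the elastic change of the shaft is PL/(AE) and that of the spring is P/k; compatibility requires their sum to equal δ_free.
So P = δ_free / [L/(AE) + 1/k] = 0.8971 / [ 270/(1375×69×10³) + 1/(260×10³) ].
P = 0.8971 / 6.692×10⁻⁶ = 134100 N.
σ = P/A = 134100/1375 = 97.5 MPa.

σ ≈ 97.5 MPa (tensile)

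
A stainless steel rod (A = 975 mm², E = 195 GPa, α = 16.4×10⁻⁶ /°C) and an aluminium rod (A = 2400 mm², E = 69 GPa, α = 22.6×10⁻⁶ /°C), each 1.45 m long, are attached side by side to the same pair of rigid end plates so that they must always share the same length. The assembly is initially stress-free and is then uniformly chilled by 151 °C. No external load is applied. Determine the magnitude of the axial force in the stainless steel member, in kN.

The aluminium has the larger α, so on cooling it would change length more than the stainless steel if both were free. The rigid plates force a common final length, so the aluminium is put into tension and the stainless steel into compression, with equal and opposite forces P (no external load).
Setting the final lengths equal and cancelling L: (α₁ − α₂)ΔT = P/(A₁E₁) + P/(A₂E₂).
|α₁ − α₂|·ΔT = 6.2×10⁻⁶ × 151 = 0.0009362.
1/(A₁E₁) + 1/(A₂E₂) = 1/(975×195×10³) + 1/(2400×69×10³) = 1.13×10⁻⁸ N⁻¹.
So P = 0.0009362 / 1.13×10⁻⁸ = 82.86 kN.

P ≈ 82.9 kN (compressive in the stainless steel)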